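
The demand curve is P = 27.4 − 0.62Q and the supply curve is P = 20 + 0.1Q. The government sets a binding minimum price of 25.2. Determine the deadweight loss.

16.30

Competitive equilibrium: 27.4 − 0.62Q = 20 + 0.1Q → Q* = 10.2778, P* = 21.0278.
At the floor P = 25.2, quantity demanded = (27.4 − 25.2)/0.62 = 3.5484.
Sellers' marginal cost at Q' = 3.5484: 20 + 0.1·3.5484 = 20.3548.
ΔQ = 10.2778 − 3.5484 = 6.7294; wedge = 25.2 − 20.3548 = 4.8452.
Deadweight loss = ½ × 6.7294 × 4.8452 = 16.30.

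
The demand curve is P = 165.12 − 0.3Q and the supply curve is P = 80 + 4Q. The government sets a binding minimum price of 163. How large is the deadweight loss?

348.34

Competitive equilibrium: 165.12 − 0.3Q = 80 + 4Q → Q* = 19.7953, P* = 159.1814.
At the floor P = 163, quantity demanded = (165.12 − 163)/0.3 = 7.0667.
Sellers' marginal cost at Q' = 7.0667: 80 + 4·7.0667 = 108.2668.
ΔQ = 19.7953 − 7.0667 = 12.7286; wedge = 163 − 108.2668 = 54.7332.
Welfare loss = ½ × 12.7286 × 54.7332 = 348.34.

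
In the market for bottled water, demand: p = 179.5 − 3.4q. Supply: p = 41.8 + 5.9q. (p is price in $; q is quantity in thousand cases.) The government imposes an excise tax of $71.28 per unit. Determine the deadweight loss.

$273.16 thousand

Competitive equilibrium: 179.5 − 3.4q = 41.8 + 5.9q → q* = 14.80645, p* = 129.15806.
With the tax, the buyer price exceeds the seller price by 71.28: (179.5 − 3.4q) − (41.8 + 5.9q) = 71.28 → q' = 7.14194.
Δq = 14.80645 − 7.14194 = 7.66451; the wedge equals the tax, 71.28.
DWL = ½ × 7.66451 × 71.28 = $273.16 thousand.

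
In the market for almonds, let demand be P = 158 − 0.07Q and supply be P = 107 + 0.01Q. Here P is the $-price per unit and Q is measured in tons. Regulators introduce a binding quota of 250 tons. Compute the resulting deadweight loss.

$6006.25

Competitive equilibrium: 158 − 0.07Q = 107 + 0.01Q → Q* = 637.5, P* = 113.375.
At Q = 250: demand price = 158 − 0.07·250 = 140.5; supply price = 107 + 0.01·250 = 109.5.
ΔQ = 637.5 − 250 = 387.5; wedge = 140.5 − 109.5 = 31.
Deadweight loss = ½ × 387.5 × 31 = $6006.25.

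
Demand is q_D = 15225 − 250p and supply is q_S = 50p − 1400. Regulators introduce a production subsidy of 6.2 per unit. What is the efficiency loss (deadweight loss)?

800.83

In inverse form: demand p = 60.9 − 0.004q, supply p = 28 + 0.02q.
Competitive equilibrium: 60.9 − 0.004q = 28 + 0.02q → q* = 1370.8333, p* = 55.4167.
The subsidy lowers effective supply by 6.2: p = 21.8 + 0.02q.
New quantity: 60.9 − 0.004q = 21.8 + 0.02q → q' = 1629.1667.
Overproduction Δq = 1629.1667 − 1370.8333 = 258.3334; wedge = subsidy = 6.2.
The triangle = ½ × 258.3334 × 6.2 = 800.83.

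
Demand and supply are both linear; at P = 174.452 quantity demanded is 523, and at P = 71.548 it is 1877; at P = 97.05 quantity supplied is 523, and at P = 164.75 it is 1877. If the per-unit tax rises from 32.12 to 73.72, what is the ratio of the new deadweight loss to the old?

5.268

Demand slope = (71.548 − 174.452)/(1877 − 523) = −0.076, so P = 214.2 − 0.076Q.
Supply slope = (164.75 − 97.05)/(1877 − 523) = 0.05, so P = 70.9 + 0.05Q.
Competitive equilibrium: 214.2 − 0.076Q = 70.9 + 0.05Q → Q* = 1137.3016, P* = 127.7651.
For a per-unit tax t: ΔQ = t/0.126, so DWL = ½·t·(t/0.126) = t²/0.252.
At t = 32.12: DWL = 4094.025. At t = 73.72: DWL = 21566.025.
Ratio = (73.72/32.12)² = 5.268.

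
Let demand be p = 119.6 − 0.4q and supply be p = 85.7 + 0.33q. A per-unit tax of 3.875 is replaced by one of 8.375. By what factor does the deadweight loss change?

Competitive equilibrium: 119.6 − 0.4q = 85.7 + 0.33q → q* = 46.4384, p* = 101.0247.
For a per-unit tax t: Δq = t/0.73, so DWL = ½·t·(t/0.73) = t²/1.46.
At t = 3.875: DWL = 10.285. At t = 8.375: DWL = 48.042.
Ratio = (8.375/3.875)² = 4.671.

4.671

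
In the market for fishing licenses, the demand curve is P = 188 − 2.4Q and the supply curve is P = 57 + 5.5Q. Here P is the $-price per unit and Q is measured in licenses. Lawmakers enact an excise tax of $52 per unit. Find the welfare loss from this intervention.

Competitive equilibrium: 188 − 2.4Q = 57 + 5.5Q → Q* = 16.5823, P* = 148.2025.
With the tax, the buyer price exceeds the seller price by 52: (188 − 2.4Q) − (57 + 5.5Q) = 52 → Q' = 10.
ΔQ = 16.5823 − 10 = 6.5823; the wedge equals the tax, 52.
DWL = ½ × 6.5823 × 52 = $171.14.

$171.14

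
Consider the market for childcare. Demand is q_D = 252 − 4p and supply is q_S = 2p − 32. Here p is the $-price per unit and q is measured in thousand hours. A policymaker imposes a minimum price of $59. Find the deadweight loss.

In inverse form: demand p = 63 − 0.25q, supply p = 16 + 0.5q.
Competitive equilibrium: 63 − 0.25q = 16 + 0.5q → q* = 62.6667, p* = 47.3333.
At the floor p = 59, quantity demanded = (63 − 59)/0.25 = 16.
Sellers' marginal cost at q' = 16: 16 + 0.5·16 = 24.
Δq = 62.6667 − 16 = 46.6667; wedge = 59 − 24 = 35.
DWL = ½ × 46.6667 × 35 = $816.67 thousand.

$816.67 thousand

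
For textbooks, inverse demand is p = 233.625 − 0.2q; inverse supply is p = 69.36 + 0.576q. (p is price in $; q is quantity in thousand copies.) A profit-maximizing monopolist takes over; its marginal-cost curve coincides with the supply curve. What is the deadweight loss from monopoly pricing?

Competitive equilibrium: 233.625 − 0.2q = 69.36 + 0.576q → q* = 211.6817, p* = 191.2887.
Marginal revenue: MR = 233.625 − 0.4q. Set MR = MC: 233.625 − 0.4q = 69.36 + 0.576q → q_m = 168.3043.
Price p_m = 233.625 − 0.2·168.3043 = 199.9641; MC(q_m) = 69.36 + 0.576·168.3043 = 166.3033.
Competitive q* = 211.6817, so Δq = 43.3774; wedge = 199.9641 − 166.3033 = 33.6608.
Welfare loss = ½ × 43.3774 × 33.6608 = $730.06 thousand.

$730.06 thousand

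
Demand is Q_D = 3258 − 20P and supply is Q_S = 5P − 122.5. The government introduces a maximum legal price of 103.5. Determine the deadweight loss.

In inverse form: demand P = 162.9 − 0.05Q, supply P = 24.5 + 0.2Q.
Competitive equilibrium: 162.9 − 0.05Q = 24.5 + 0.2Q → Q* = 553.6, P* = 135.22.
At the ceiling P = 103.5, quantity supplied = (103.5 − 24.5)/0.2 = 395.
Willingness to pay at Q' = 395: 162.9 − 0.05·395 = 143.15.
ΔQ = 553.6 − 395 = 158.6; wedge = 143.15 − 103.5 = 39.65.
Welfare loss = ½ × 158.6 × 39.65 = 3144.245.

3144.245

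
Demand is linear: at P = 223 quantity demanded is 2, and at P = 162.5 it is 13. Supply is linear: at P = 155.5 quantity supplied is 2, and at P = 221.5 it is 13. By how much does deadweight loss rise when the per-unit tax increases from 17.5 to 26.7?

17.68

Demand slope = (162.5 − 223)/(13 − 2) = −5.5, so P = 234 − 5.5Q.
Supply slope = (221.5 − 155.5)/(13 − 2) = 6, so P = 143.5 + 6Q.
Competitive equilibrium: 234 − 5.5Q = 143.5 + 6Q → Q* = 7.8696, P* = 190.7174.
For a per-unit tax t: ΔQ = t/11.5, so DWL = ½·t·(t/11.5) = t²/23.
At t = 17.5: DWL = 13.315. At t = 26.7: DWL = 30.995.
Increase = 30.995 − 13.315 = 17.68.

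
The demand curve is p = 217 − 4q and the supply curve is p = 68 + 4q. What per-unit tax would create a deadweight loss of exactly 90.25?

38

Competitive equilibrium: 217 − 4q = 68 + 4q → q* = 18.625, p* = 142.5.
A tax t gives Δq = t/8 and wedge t, so DWL = t²/16.
t²/16 = 90.25 → t² = 1444 → t = 38.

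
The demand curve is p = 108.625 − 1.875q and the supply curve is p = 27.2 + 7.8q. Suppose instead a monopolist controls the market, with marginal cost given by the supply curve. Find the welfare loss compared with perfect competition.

Competitive equilibrium: 108.625 − 1.875q = 27.2 + 7.8q → q* = 8.416, p* = 92.845.
Marginal revenue: MR = 108.625 − 3.75q. Set MR = MC: 108.625 − 3.75q = 27.2 + 7.8q → q_m = 7.0498.
Price p_m = 108.625 − 1.875·7.0498 = 95.4066; MC(q_m) = 27.2 + 7.8·7.0498 = 82.1884.
Competitive q* = 8.416, so Δq = 1.3662; wedge = 95.4066 − 82.1884 = 13.2182.
Welfare loss = ½ × 1.3662 × 13.2182 = 9.03.

9.03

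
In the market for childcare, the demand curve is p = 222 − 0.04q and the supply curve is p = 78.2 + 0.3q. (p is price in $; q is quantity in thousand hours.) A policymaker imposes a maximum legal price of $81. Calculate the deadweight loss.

$29082.15 thousand

Competitive equilibrium: 222 − 0.04q = 78.2 + 0.3q → q* = 422.94118, p* = 205.08235.
At the ceiling p = 81, quantity supplied = (81 − 78.2)/0.3 = 9.33333.
Willingness to pay at q' = 9.33333: 222 − 0.04·9.33333 = 221.62667.
Δq = 422.94118 − 9.33333 = 413.60785; wedge = 221.62667 − 81 = 140.62667.
Deadweight loss = ½ × 413.60785 × 140.62667 = $29082.15 thousand.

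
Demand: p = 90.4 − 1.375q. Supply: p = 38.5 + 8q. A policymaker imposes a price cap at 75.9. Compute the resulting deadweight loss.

Competitive equilibrium: 90.4 − 1.375q = 38.5 + 8q → q* = 5.536, p* = 82.788.
At the ceiling p = 75.9, quantity supplied = (75.9 − 38.5)/8 = 4.675.
Willingness to pay at q' = 4.675: 90.4 − 1.375·4.675 = 83.9719.
Δq = 5.536 − 4.675 = 0.861; wedge = 83.9719 − 75.9 = 8.0719.
Deadweight loss = ½ × 0.861 × 8.0719 = 3.47.

3.47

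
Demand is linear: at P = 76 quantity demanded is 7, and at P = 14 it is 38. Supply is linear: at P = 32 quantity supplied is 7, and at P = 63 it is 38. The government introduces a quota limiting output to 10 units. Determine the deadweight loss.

204.17

Demand slope = (14 − 76)/(38 − 7) = −2, so P = 90 − 2Q.
Supply slope = (63 − 32)/(38 − 7) = 1, so P = 25 + Q.
Competitive equilibrium: 90 − 2Q = 25 + Q → Q* = 21.6667, P* = 46.6667.
At Q = 10: demand price = 90 − 2·10 = 70; supply price = 25 + 1·10 = 35.
ΔQ = 21.6667 − 10 = 11.6667; wedge = 70 − 35 = 35.
Welfare loss = ½ × 11.6667 × 35 = 204.17.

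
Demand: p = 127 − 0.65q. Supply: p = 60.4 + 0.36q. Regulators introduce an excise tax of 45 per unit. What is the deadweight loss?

Competitive equilibrium: 127 − 0.65q = 60.4 + 0.36q → q* = 65.9406, p* = 84.1386.
With the tax, the buyer price exceeds the seller price by 45: (127 − 0.65q) − (60.4 + 0.36q) = 45 → q' = 21.3861.
Δq = 65.9406 − 21.3861 = 44.5545; the wedge equals the tax, 45.
Welfare loss = ½ × 44.5545 × 45 = 1002.48.

1002.48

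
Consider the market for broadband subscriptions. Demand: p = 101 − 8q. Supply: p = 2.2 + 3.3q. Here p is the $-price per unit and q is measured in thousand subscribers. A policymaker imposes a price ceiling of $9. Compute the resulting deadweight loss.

$252.32 thousand

Competitive equilibrium: 101 − 8q = 2.2 + 3.3q → q* = 8.74336, p* = 31.0531.
At the ceiling p = 9, quantity supplied = (9 − 2.2)/3.3 = 2.06061.
Willingness to pay at q' = 2.06061: 101 − 8·2.06061 = 84.51512.
Δq = 8.74336 − 2.06061 = 6.68275; wedge = 84.51512 − 9 = 75.51512.
The triangle = ½ × 6.68275 × 75.51512 = $252.32 thousand.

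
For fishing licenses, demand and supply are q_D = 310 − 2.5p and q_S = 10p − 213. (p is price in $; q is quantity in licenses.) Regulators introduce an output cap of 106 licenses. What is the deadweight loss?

$2470.09

In inverse form: demand p = 124 − 0.4q, supply p = 21.3 + 0.1q.
Competitive equilibrium: 124 − 0.4q = 21.3 + 0.1q → q* = 205.4, p* = 41.84.
At q = 106: demand price = 124 − 0.4·106 = 81.6; supply price = 21.3 + 0.1·106 = 31.9.
Δq = 205.4 − 106 = 99.4; wedge = 81.6 − 31.9 = 49.7.
The triangle = ½ × 99.4 × 49.7 = $2470.09.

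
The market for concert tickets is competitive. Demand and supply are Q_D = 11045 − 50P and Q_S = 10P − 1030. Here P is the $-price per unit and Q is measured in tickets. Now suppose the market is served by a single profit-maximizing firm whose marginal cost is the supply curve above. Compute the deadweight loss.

In inverse form: demand P = 220.9 − 0.02Q, supply P = 103 + 0.1Q.
Competitive equilibrium: 220.9 − 0.02Q = 103 + 0.1Q → Q* = 982.5, P* = 201.25.
Marginal revenue: MR = 220.9 − 0.04Q. Set MR = MC: 220.9 − 0.04Q = 103 + 0.1Q → Q_m = 842.14286.
Price P_m = 220.9 − 0.02·842.14286 = 204.05714; MC(Q_m) = 103 + 0.1·842.14286 = 187.21429.
Competitive Q* = 982.5, so ΔQ = 140.35714; wedge = 204.05714 − 187.21429 = 16.84285.
Deadweight loss = ½ × 140.35714 × 16.84285 = $1182.01.

$1182.01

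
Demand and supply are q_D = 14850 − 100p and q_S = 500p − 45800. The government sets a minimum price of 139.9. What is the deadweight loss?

90404.02

In inverse form: demand p = 148.5 − 0.01q, supply p = 91.6 + 0.002q.
Competitive equilibrium: 148.5 − 0.01q = 91.6 + 0.002q → q* = 4741.6667, p* = 101.0833.
At the floor p = 139.9, quantity demanded = (148.5 − 139.9)/0.01 = 860.
Sellers' marginal cost at q' = 860: 91.6 + 0.002·860 = 93.32.
Δq = 4741.6667 − 860 = 3881.6667; wedge = 139.9 − 93.32 = 46.58.
The triangle = ½ × 3881.6667 × 46.58 = 90404.02.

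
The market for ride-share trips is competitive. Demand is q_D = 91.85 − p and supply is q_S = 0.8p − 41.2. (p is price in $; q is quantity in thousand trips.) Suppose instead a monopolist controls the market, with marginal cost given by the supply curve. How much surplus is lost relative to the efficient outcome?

In inverse form: demand p = 91.85 − q, supply p = 51.5 + 1.25q.
Competitive equilibrium: 91.85 − q = 51.5 + 1.25q → q* = 17.9333, p* = 73.9167.
Marginal revenue: MR = 91.85 − 2q. Set MR = MC: 91.85 − 2q = 51.5 + 1.25q → q_m = 12.4154.
Price p_m = 91.85 − 1·12.4154 = 79.4346; MC(q_m) = 51.5 + 1.25·12.4154 = 67.0193.
Competitive q* = 17.9333, so Δq = 5.5179; wedge = 79.4346 − 67.0193 = 12.4153.
Welfare loss = ½ × 5.5179 × 12.4153 = $34.25 thousand.

$34.25 thousand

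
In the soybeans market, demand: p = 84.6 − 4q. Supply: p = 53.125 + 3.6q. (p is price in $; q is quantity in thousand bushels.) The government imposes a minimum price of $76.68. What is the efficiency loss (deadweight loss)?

Competitive equilibrium: 84.6 − 4q = 53.125 + 3.6q → q* = 4.1414, p* = 68.0342.
At the floor p = 76.68, quantity demanded = (84.6 − 76.68)/4 = 1.98.
Sellers' marginal cost at q' = 1.98: 53.125 + 3.6·1.98 = 60.253.
Δq = 4.1414 − 1.98 = 2.1614; wedge = 76.68 − 60.253 = 16.427.
DWL = ½ × 2.1614 × 16.427 = $17.75 thousand.

$17.75 thousand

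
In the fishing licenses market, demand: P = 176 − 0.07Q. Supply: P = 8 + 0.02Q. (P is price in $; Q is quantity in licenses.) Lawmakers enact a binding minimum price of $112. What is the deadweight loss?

Competitive equilibrium: 176 − 0.07Q = 8 + 0.02Q → Q* = 1866.66667, P* = 45.33333.
At the floor P = 112, quantity demanded = (176 − 112)/0.07 = 914.28571.
Sellers' marginal cost at Q' = 914.28571: 8 + 0.02·914.28571 = 26.28571.
ΔQ = 1866.66667 − 914.28571 = 952.38096; wedge = 112 − 26.28571 = 85.71429.
Welfare loss = ½ × 952.38096 × 85.71429 = $40816.33.

$40816.33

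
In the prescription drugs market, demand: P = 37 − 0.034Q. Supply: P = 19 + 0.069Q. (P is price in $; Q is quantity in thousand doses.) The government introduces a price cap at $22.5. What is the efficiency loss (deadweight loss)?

$792.28 thousand

Competitive equilibrium: 37 − 0.034Q = 19 + 0.069Q → Q* = 174.7573, P* = 31.0583.
At the ceiling P = 22.5, quantity supplied = (22.5 − 19)/0.069 = 50.7246.
Willingness to pay at Q' = 50.7246: 37 − 0.034·50.7246 = 35.2754.
ΔQ = 174.7573 − 50.7246 = 124.0327; wedge = 35.2754 − 22.5 = 12.7754.
Deadweight loss = ½ × 124.0327 × 12.7754 = $792.28 thousand.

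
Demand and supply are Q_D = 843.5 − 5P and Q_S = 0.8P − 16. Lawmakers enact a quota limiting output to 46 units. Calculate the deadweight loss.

In inverse form: demand P = 168.7 − 0.2Q, supply P = 20 + 1.25Q.
Competitive equilibrium: 168.7 − 0.2Q = 20 + 1.25Q → Q* = 102.5517, P* = 148.1897.
At Q = 46: demand price = 168.7 − 0.2·46 = 159.5; supply price = 20 + 1.25·46 = 77.5.
ΔQ = 102.5517 − 46 = 56.5517; wedge = 159.5 − 77.5 = 82.
Deadweight loss = ½ × 56.5517 × 82 = 2318.62.

2318.62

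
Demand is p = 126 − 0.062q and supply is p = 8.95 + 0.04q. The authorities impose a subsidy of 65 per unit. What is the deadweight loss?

20710.78

Competitive equilibrium: 126 − 0.062q = 8.95 + 0.04q → q* = 1147.549, p* = 54.852.
The subsidy lowers effective supply by 65: p = 0.04q − 56.05.
New quantity: 126 − 0.062q = 0.04q − 56.05 → q' = 1784.8039.
Overproduction Δq = 1784.8039 − 1147.549 = 637.2549; wedge = subsidy = 65.
DWL = ½ × 637.2549 × 65 = 20710.78.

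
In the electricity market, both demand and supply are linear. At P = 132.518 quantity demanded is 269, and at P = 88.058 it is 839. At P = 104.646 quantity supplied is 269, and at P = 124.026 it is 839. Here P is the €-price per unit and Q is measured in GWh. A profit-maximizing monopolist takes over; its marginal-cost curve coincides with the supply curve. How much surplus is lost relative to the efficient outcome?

€2530.99

Demand slope = (88.058 − 132.518)/(839 − 269) = −0.078, so P = 153.5 − 0.078Q.
Supply slope = (124.026 − 104.646)/(839 − 269) = 0.034, so P = 95.5 + 0.034Q.
Competitive equilibrium: 153.5 − 0.078Q = 95.5 + 0.034Q → Q* = 517.8571, P* = 113.1071.
Marginal revenue: MR = 153.5 − 0.156Q. Set MR = MC: 153.5 − 0.156Q = 95.5 + 0.034Q → Q_m = 305.2632.
Price P_m = 153.5 − 0.078·305.2632 = 129.6895; MC(Q_m) = 95.5 + 0.034·305.2632 = 105.8789.
Competitive Q* = 517.8571, so ΔQ = 212.5939; wedge = 129.6895 − 105.8789 = 23.8106.
Deadweight loss = ½ × 212.5939 × 23.8106 = €2530.99.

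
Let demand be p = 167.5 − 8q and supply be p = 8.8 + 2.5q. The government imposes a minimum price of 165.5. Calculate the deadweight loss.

Competitive equilibrium: 167.5 − 8q = 8.8 + 2.5q → q* = 15.1143, p* = 46.5857.
At the floor p = 165.5, quantity demanded = (167.5 − 165.5)/8 = 0.25.
Sellers' marginal cost at q' = 0.25: 8.8 + 2.5·0.25 = 9.425.
Δq = 15.1143 − 0.25 = 14.8643; wedge = 165.5 − 9.425 = 156.075.
Deadweight loss = ½ × 14.8643 × 156.075 = 1159.97.

1159.97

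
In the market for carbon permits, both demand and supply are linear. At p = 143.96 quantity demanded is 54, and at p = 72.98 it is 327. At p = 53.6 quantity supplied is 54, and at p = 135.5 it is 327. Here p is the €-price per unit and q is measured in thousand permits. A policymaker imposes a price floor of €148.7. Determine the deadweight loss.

€9030.51 thousand

Demand slope = (72.98 − 143.96)/(327 − 54) = −0.26, so p = 158 − 0.26q.
Supply slope = (135.5 − 53.6)/(327 − 54) = 0.3, so p = 37.4 + 0.3q.
Competitive equilibrium: 158 − 0.26q = 37.4 + 0.3q → q* = 215.3571, p* = 102.0071.
At the floor p = 148.7, quantity demanded = (158 − 148.7)/0.26 = 35.7692.
Sellers' marginal cost at q' = 35.7692: 37.4 + 0.3·35.7692 = 48.1308.
Δq = 215.3571 − 35.7692 = 179.5879; wedge = 148.7 − 48.1308 = 100.5692.
Deadweight loss = ½ × 179.5879 × 100.5692 = €9030.51 thousand.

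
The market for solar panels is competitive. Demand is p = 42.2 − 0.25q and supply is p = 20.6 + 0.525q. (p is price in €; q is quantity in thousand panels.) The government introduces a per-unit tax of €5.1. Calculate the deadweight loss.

Competitive equilibrium: 42.2 − 0.25q = 20.6 + 0.525q → q* = 27.871, p* = 35.2323.
With the tax, the buyer price exceeds the seller price by 5.1: (42.2 − 0.25q) − (20.6 + 0.525q) = 5.1 → q' = 21.2903.
Δq = 27.871 − 21.2903 = 6.5807; the wedge equals the tax, 5.1.
Deadweight loss = ½ × 6.5807 × 5.1 = €16.78 thousand.

€16.78 thousand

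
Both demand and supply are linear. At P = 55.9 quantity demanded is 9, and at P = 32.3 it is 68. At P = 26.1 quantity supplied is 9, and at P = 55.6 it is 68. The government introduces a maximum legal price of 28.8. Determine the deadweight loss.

Demand slope = (32.3 − 55.9)/(68 − 9) = −0.4, so P = 59.5 − 0.4Q.
Supply slope = (55.6 − 26.1)/(68 − 9) = 0.5, so P = 21.6 + 0.5Q.
Competitive equilibrium: 59.5 − 0.4Q = 21.6 + 0.5Q → Q* = 42.1111, P* = 42.6556.
At the ceiling P = 28.8, quantity supplied = (28.8 − 21.6)/0.5 = 14.4.
Willingness to pay at Q' = 14.4: 59.5 − 0.4·14.4 = 53.74.
ΔQ = 42.1111 − 14.4 = 27.7111; wedge = 53.74 − 28.8 = 24.94.
Welfare loss = ½ × 27.7111 × 24.94 = 345.56.

345.56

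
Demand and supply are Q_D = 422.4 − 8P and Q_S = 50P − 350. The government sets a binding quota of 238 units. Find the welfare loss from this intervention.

In inverse form: demand P = 52.8 − 0.125Q, supply P = 7 + 0.02Q.
Competitive equilibrium: 52.8 − 0.125Q = 7 + 0.02Q → Q* = 315.8621, P* = 13.3172.
At Q = 238: demand price = 52.8 − 0.125·238 = 23.05; supply price = 7 + 0.02·238 = 11.76.
ΔQ = 315.8621 − 238 = 77.8621; wedge = 23.05 − 11.76 = 11.29.
Welfare loss = ½ × 77.8621 × 11.29 = 439.53.

439.53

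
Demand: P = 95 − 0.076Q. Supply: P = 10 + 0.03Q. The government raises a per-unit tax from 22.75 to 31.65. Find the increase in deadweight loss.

2283.77

Competitive equilibrium: 95 − 0.076Q = 10 + 0.03Q → Q* = 801.8868, P* = 34.0566.
For a per-unit tax t: ΔQ = t/0.106, so DWL = ½·t·(t/0.106) = t²/0.212.
At t = 22.75: DWL = 2441.333. At t = 31.65: DWL = 4725.106.
Increase = 4725.106 − 2441.333 = 2283.77.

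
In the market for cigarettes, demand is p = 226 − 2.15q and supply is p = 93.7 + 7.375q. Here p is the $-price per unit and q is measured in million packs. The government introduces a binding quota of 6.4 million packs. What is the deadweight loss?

$267.16 million

Competitive equilibrium: 226 − 2.15q = 93.7 + 7.375q → q* = 13.8898, p* = 196.137.
At q = 6.4: demand price = 226 − 2.15·6.4 = 212.24; supply price = 93.7 + 7.375·6.4 = 140.9.
Δq = 13.8898 − 6.4 = 7.4898; wedge = 212.24 − 140.9 = 71.34.
DWL = ½ × 7.4898 × 71.34 = $267.16 million.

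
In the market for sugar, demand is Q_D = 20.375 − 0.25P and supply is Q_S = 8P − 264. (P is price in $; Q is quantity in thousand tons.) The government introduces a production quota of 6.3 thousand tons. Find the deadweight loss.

In inverse form: demand P = 81.5 − 4Q, supply P = 33 + 0.125Q.
Competitive equilibrium: 81.5 − 4Q = 33 + 0.125Q → Q* = 11.7576, P* = 34.4697.
At Q = 6.3: demand price = 81.5 − 4·6.3 = 56.3; supply price = 33 + 0.125·6.3 = 33.7875.
ΔQ = 11.7576 − 6.3 = 5.4576; wedge = 56.3 − 33.7875 = 22.5125.
Deadweight loss = ½ × 5.4576 × 22.5125 = $61.43 thousand.

$61.43 thousand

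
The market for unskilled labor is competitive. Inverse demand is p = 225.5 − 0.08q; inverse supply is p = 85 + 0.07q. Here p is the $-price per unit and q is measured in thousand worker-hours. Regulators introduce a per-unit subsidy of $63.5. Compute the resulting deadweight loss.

$13440.83 thousand

Competitive equilibrium: 225.5 − 0.08q = 85 + 0.07q → q* = 936.6667, p* = 150.5667.
The subsidy lowers effective supply by 63.5: p = 21.5 + 0.07q.
New quantity: 225.5 − 0.08q = 21.5 + 0.07q → q' = 1360.
Overproduction Δq = 1360 − 936.6667 = 423.3333; wedge = subsidy = 63.5.
The triangle = ½ × 423.3333 × 63.5 = $13440.83 thousand.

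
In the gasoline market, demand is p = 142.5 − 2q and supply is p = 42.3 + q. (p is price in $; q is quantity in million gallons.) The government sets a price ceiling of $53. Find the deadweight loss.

$772.935 million

Competitive equilibrium: 142.5 − 2q = 42.3 + q → q* = 33.4, p* = 75.7.
At the ceiling p = 53, quantity supplied = (53 − 42.3)/1 = 10.7.
Willingness to pay at q' = 10.7: 142.5 − 2·10.7 = 121.1.
Δq = 33.4 − 10.7 = 22.7; wedge = 121.1 − 53 = 68.1.
Welfare loss = ½ × 22.7 × 68.1 = $772.935 million.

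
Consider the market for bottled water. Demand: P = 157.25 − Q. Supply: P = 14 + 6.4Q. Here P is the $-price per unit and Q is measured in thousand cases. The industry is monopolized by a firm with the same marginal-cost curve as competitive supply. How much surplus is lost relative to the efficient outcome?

Competitive equilibrium: 157.25 − Q = 14 + 6.4Q → Q* = 19.3581, P* = 137.8919.
Marginal revenue: MR = 157.25 − 2Q. Set MR = MC: 157.25 − 2Q = 14 + 6.4Q → Q_m = 17.0536.
Price P_m = 157.25 − 1·17.0536 = 140.1964; MC(Q_m) = 14 + 6.4·17.0536 = 123.143.
Competitive Q* = 19.3581, so ΔQ = 2.3045; wedge = 140.1964 − 123.143 = 17.0534.
DWL = ½ × 2.3045 × 17.0534 = $19.65 thousand.

$19.65 thousand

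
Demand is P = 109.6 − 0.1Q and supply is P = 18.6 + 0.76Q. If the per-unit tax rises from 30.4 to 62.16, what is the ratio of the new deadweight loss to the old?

Competitive equilibrium: 109.6 − 0.1Q = 18.6 + 0.76Q → Q* = 105.814, P* = 99.0186.
For a per-unit tax t: ΔQ = t/0.86, so DWL = ½·t·(t/0.86) = t²/1.72.
At t = 30.4: DWL = 537.302. At t = 62.16: DWL = 2246.433.
Ratio = (62.16/30.4)² = 4.181.

4.181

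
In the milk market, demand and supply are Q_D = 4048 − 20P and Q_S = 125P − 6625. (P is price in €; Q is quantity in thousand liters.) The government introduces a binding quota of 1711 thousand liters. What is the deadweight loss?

€21691.61 thousand

In inverse form: demand P = 202.4 − 0.05Q, supply P = 53 + 0.008Q.
Competitive equilibrium: 202.4 − 0.05Q = 53 + 0.008Q → Q* = 2575.8621, P* = 73.6069.
At Q = 1711: demand price = 202.4 − 0.05·1711 = 116.85; supply price = 53 + 0.008·1711 = 66.688.
ΔQ = 2575.8621 − 1711 = 864.8621; wedge = 116.85 − 66.688 = 50.162.
DWL = ½ × 864.8621 × 50.162 = €21691.61 thousand.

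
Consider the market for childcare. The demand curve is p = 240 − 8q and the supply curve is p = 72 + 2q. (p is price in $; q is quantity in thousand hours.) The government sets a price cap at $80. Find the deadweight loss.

$819.20 thousand

Competitive equilibrium: 240 − 8q = 72 + 2q → q* = 16.8, p* = 105.6.
At the ceiling p = 80, quantity supplied = (80 − 72)/2 = 4.
Willingness to pay at q' = 4: 240 − 8·4 = 208.
Δq = 16.8 − 4 = 12.8; wedge = 208 − 80 = 128.
The triangle = ½ × 12.8 × 128 = $819.20 thousand.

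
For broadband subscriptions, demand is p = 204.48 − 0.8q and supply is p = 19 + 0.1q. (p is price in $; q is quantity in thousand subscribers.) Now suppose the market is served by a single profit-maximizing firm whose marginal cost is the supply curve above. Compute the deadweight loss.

Competitive equilibrium: 204.48 − 0.8q = 19 + 0.1q → q* = 206.0889, p* = 39.6089.
Marginal revenue: MR = 204.48 − 1.6q. Set MR = MC: 204.48 − 1.6q = 19 + 0.1q → q_m = 109.1059.
Price p_m = 204.48 − 0.8·109.1059 = 117.1953; MC(q_m) = 19 + 0.1·109.1059 = 29.9106.
Competitive q* = 206.0889, so Δq = 96.983; wedge = 117.1953 − 29.9106 = 87.2847.
The triangle = ½ × 96.983 × 87.2847 = $4232.57 thousand.

$4232.57 thousand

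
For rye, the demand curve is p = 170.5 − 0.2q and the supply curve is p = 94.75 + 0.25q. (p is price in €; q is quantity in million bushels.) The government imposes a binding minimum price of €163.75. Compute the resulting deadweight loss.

Competitive equilibrium: 170.5 − 0.2q = 94.75 + 0.25q → q* = 168.3333, p* = 136.8333.
At the floor p = 163.75, quantity demanded = (170.5 − 163.75)/0.2 = 33.75.
Sellers' marginal cost at q' = 33.75: 94.75 + 0.25·33.75 = 103.1875.
Δq = 168.3333 − 33.75 = 134.5833; wedge = 163.75 − 103.1875 = 60.5625.
Deadweight loss = ½ × 134.5833 × 60.5625 = €4075.35 million.

€4075.35 million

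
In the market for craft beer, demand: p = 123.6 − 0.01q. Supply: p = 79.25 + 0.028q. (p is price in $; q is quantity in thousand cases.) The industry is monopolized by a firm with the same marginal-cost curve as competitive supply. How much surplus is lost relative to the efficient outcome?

$1123.29 thousand

Competitive equilibrium: 123.6 − 0.01q = 79.25 + 0.028q → q* = 1167.1053, p* = 111.9289.
Marginal revenue: MR = 123.6 − 0.02q. Set MR = MC: 123.6 − 0.02q = 79.25 + 0.028q → q_m = 923.9583.
Price p_m = 123.6 − 0.01·923.9583 = 114.3604; MC(q_m) = 79.25 + 0.028·923.9583 = 105.1208.
Competitive q* = 1167.1053, so Δq = 243.147; wedge = 114.3604 − 105.1208 = 9.2396.
DWL = ½ × 243.147 × 9.2396 = $1123.29 thousand.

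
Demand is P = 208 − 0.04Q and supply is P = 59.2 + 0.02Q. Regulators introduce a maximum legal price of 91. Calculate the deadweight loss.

23763

Competitive equilibrium: 208 − 0.04Q = 59.2 + 0.02Q → Q* = 2480, P* = 108.8.
At the ceiling P = 91, quantity supplied = (91 − 59.2)/0.02 = 1590.
Willingness to pay at Q' = 1590: 208 − 0.04·1590 = 144.4.
ΔQ = 2480 − 1590 = 890; wedge = 144.4 − 91 = 53.4.
Deadweight loss = ½ × 890 × 53.4 = 23763.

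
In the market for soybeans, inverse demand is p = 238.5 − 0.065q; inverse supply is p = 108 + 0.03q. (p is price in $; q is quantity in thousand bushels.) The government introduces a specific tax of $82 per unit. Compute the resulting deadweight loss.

$35389.47 thousand

Competitive equilibrium: 238.5 − 0.065q = 108 + 0.03q → q* = 1373.6842, p* = 149.2105.
With the tax, the buyer price exceeds the seller price by 82: (238.5 − 0.065q) − (108 + 0.03q) = 82 → q' = 510.5263.
Δq = 1373.6842 − 510.5263 = 863.1579; the wedge equals the tax, 82.
DWL = ½ × 863.1579 × 82 = $35389.47 thousand.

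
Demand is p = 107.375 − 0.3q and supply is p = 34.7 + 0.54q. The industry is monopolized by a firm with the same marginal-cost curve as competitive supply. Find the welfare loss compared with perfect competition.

217.72

Competitive equilibrium: 107.375 − 0.3q = 34.7 + 0.54q → q* = 86.5179, p* = 81.4196.
Marginal revenue: MR = 107.375 − 0.6q. Set MR = MC: 107.375 − 0.6q = 34.7 + 0.54q → q_m = 63.75.
Price p_m = 107.375 − 0.3·63.75 = 88.25; MC(q_m) = 34.7 + 0.54·63.75 = 69.125.
Competitive q* = 86.5179, so Δq = 22.7679; wedge = 88.25 − 69.125 = 19.125.
Welfare loss = ½ × 22.7679 × 19.125 = 217.72.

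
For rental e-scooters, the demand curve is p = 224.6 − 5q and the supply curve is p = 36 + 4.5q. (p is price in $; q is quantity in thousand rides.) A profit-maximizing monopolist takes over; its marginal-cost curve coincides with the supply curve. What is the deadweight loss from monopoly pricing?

$222.60 thousand

Competitive equilibrium: 224.6 − 5q = 36 + 4.5q → q* = 19.8526, p* = 125.3368.
Marginal revenue: MR = 224.6 − 10q. Set MR = MC: 224.6 − 10q = 36 + 4.5q → q_m = 13.0069.
Price p_m = 224.6 − 5·13.0069 = 159.5655; MC(q_m) = 36 + 4.5·13.0069 = 94.5311.
Competitive q* = 19.8526, so Δq = 6.8457; wedge = 159.5655 − 94.5311 = 65.0344.
Welfare loss = ½ × 6.8457 × 65.0344 = $222.60 thousand.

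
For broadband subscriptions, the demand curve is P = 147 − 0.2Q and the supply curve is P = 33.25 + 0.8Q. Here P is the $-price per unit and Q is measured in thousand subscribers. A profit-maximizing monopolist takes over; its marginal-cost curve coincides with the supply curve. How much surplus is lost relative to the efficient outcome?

$179.71 thousand

Competitive equilibrium: 147 − 0.2Q = 33.25 + 0.8Q → Q* = 113.75, P* = 124.25.
Marginal revenue: MR = 147 − 0.4Q. Set MR = MC: 147 − 0.4Q = 33.25 + 0.8Q → Q_m = 94.7917.
Price P_m = 147 − 0.2·94.7917 = 128.0417; MC(Q_m) = 33.25 + 0.8·94.7917 = 109.0834.
Competitive Q* = 113.75, so ΔQ = 18.9583; wedge = 128.0417 − 109.0834 = 18.9583.
DWL = ½ × 18.9583 × 18.9583 = $179.71 thousand.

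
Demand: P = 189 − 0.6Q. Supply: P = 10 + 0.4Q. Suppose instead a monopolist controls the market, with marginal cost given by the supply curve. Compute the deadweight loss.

Competitive equilibrium: 189 − 0.6Q = 10 + 0.4Q → Q* = 179, P* = 81.6.
Marginal revenue: MR = 189 − 1.2Q. Set MR = MC: 189 − 1.2Q = 10 + 0.4Q → Q_m = 111.875.
Price P_m = 189 − 0.6·111.875 = 121.875; MC(Q_m) = 10 + 0.4·111.875 = 54.75.
Competitive Q* = 179, so ΔQ = 67.125; wedge = 121.875 − 54.75 = 67.125.
DWL = ½ × 67.125 × 67.125 = 2252.88.

2252.88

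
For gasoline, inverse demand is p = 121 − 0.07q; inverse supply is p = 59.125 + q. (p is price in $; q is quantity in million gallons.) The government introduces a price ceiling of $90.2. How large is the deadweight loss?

Competitive equilibrium: 121 − 0.07q = 59.125 + q → q* = 57.8271, p* = 116.9521.
At the ceiling p = 90.2, quantity supplied = (90.2 − 59.125)/1 = 31.075.
Willingness to pay at q' = 31.075: 121 − 0.07·31.075 = 118.8248.
Δq = 57.8271 − 31.075 = 26.7521; wedge = 118.8248 − 90.2 = 28.6248.
DWL = ½ × 26.7521 × 28.6248 = $382.89 million.

$382.89 million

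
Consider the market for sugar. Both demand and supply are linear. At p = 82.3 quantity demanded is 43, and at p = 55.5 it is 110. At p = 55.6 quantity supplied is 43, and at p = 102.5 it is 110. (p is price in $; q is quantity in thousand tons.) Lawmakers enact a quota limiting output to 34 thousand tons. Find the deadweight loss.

Demand slope = (55.5 − 82.3)/(110 − 43) = −0.4, so p = 99.5 − 0.4q.
Supply slope = (102.5 − 55.6)/(110 − 43) = 0.7, so p = 25.5 + 0.7q.
Competitive equilibrium: 99.5 − 0.4q = 25.5 + 0.7q → q* = 67.2727, p* = 72.5909.
At q = 34: demand price = 99.5 − 0.4·34 = 85.9; supply price = 25.5 + 0.7·34 = 49.3.
Δq = 67.2727 − 34 = 33.2727; wedge = 85.9 − 49.3 = 36.6.
Welfare loss = ½ × 33.2727 × 36.6 = $608.89 thousand.

$608.89 thousand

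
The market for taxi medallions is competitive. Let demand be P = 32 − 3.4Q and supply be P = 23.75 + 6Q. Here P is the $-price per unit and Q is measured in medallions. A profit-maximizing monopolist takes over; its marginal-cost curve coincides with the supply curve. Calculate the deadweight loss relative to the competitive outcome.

Competitive equilibrium: 32 − 3.4Q = 23.75 + 6Q → Q* = 0.8777, P* = 29.016.
Marginal revenue: MR = 32 − 6.8Q. Set MR = MC: 32 − 6.8Q = 23.75 + 6Q → Q_m = 0.6445.
Price P_m = 32 − 3.4·0.6445 = 29.8087; MC(Q_m) = 23.75 + 6·0.6445 = 27.617.
Competitive Q* = 0.8777, so ΔQ = 0.2332; wedge = 29.8087 − 27.617 = 2.1917.
Welfare loss = ½ × 0.2332 × 2.1917 = $0.26.

$0.26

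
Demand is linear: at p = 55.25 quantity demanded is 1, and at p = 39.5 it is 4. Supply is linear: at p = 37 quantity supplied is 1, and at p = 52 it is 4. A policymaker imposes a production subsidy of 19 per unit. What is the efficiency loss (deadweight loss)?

17.61

Demand slope = (39.5 − 55.25)/(4 − 1) = −5.25, so p = 60.5 − 5.25q.
Supply slope = (52 − 37)/(4 − 1) = 5, so p = 32 + 5q.
Competitive equilibrium: 60.5 − 5.25q = 32 + 5q → q* = 2.7805, p* = 45.9024.
The subsidy lowers effective supply by 19: p = 13 + 5q.
New quantity: 60.5 − 5.25q = 13 + 5q → q' = 4.6341.
Overproduction Δq = 4.6341 − 2.7805 = 1.8536; wedge = subsidy = 19.
Deadweight loss = ½ × 1.8536 × 19 = 17.61.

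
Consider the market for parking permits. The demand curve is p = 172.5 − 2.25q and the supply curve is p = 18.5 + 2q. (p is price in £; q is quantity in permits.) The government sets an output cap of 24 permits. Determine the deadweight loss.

Competitive equilibrium: 172.5 − 2.25q = 18.5 + 2q → q* = 36.2353, p* = 90.9706.
At q = 24: demand price = 172.5 − 2.25·24 = 118.5; supply price = 18.5 + 2·24 = 66.5.
Δq = 36.2353 − 24 = 12.2353; wedge = 118.5 − 66.5 = 52.
Deadweight loss = ½ × 12.2353 × 52 = £318.12.

£318.12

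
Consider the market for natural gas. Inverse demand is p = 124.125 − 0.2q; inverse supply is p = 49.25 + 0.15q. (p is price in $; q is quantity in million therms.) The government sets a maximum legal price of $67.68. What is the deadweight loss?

$1451.15 million

Competitive equilibrium: 124.125 − 0.2q = 49.25 + 0.15q → q* = 213.9286, p* = 81.3393.
At the ceiling p = 67.68, quantity supplied = (67.68 − 49.25)/0.15 = 122.8667.
Willingness to pay at q' = 122.8667: 124.125 − 0.2·122.8667 = 99.5517.
Δq = 213.9286 − 122.8667 = 91.0619; wedge = 99.5517 − 67.68 = 31.8717.
Welfare loss = ½ × 91.0619 × 31.8717 = $1451.15 million.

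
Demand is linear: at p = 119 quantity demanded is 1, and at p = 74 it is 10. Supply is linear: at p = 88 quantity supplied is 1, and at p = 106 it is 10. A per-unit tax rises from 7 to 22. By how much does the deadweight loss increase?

Demand slope = (74 − 119)/(10 − 1) = −5, so p = 124 − 5q.
Supply slope = (106 − 88)/(10 − 1) = 2, so p = 86 + 2q.
Competitive equilibrium: 124 − 5q = 86 + 2q → q* = 5.4286, p* = 96.8571.
For a per-unit tax t: Δq = t/7, so DWL = ½·t·(t/7) = t²/14.
At t = 7: DWL = 3.5. At t = 22: DWL = 34.571.
Increase = 34.571 − 3.5 = 31.07.

31.07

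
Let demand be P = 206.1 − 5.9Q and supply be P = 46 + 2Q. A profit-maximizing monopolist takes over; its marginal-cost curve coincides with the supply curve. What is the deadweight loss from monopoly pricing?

296.53

Competitive equilibrium: 206.1 − 5.9Q = 46 + 2Q → Q* = 20.2658, P* = 86.5316.
Marginal revenue: MR = 206.1 − 11.8Q. Set MR = MC: 206.1 − 11.8Q = 46 + 2Q → Q_m = 11.6014.
Price P_m = 206.1 − 5.9·11.6014 = 137.6517; MC(Q_m) = 46 + 2·11.6014 = 69.2028.
Competitive Q* = 20.2658, so ΔQ = 8.6644; wedge = 137.6517 − 69.2028 = 68.4489.
DWL = ½ × 8.6644 × 68.4489 = 296.53.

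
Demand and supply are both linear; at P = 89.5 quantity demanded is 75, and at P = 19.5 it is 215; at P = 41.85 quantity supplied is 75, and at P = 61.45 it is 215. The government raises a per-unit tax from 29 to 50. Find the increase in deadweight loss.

Demand slope = (19.5 − 89.5)/(215 − 75) = −0.5, so P = 127 − 0.5Q.
Supply slope = (61.45 − 41.85)/(215 − 75) = 0.14, so P = 31.35 + 0.14Q.
Competitive equilibrium: 127 − 0.5Q = 31.35 + 0.14Q → Q* = 149.4531, P* = 52.2734.
For a per-unit tax t: ΔQ = t/0.64, so DWL = ½·t·(t/0.64) = t²/1.28.
At t = 29: DWL = 657.031. At t = 50: DWL = 1953.125.
Increase = 1953.125 − 657.031 = 1296.09.

1296.09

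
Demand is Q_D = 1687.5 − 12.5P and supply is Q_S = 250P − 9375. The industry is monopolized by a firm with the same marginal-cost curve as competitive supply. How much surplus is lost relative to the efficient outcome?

13464.56

In inverse form: demand P = 135 − 0.08Q, supply P = 37.5 + 0.004Q.
Competitive equilibrium: 135 − 0.08Q = 37.5 + 0.004Q → Q* = 1160.71429, P* = 42.14286.
Marginal revenue: MR = 135 − 0.16Q. Set MR = MC: 135 − 0.16Q = 37.5 + 0.004Q → Q_m = 594.5122.
Price P_m = 135 − 0.08·594.5122 = 87.43902; MC(Q_m) = 37.5 + 0.004·594.5122 = 39.87805.
Competitive Q* = 1160.71429, so ΔQ = 566.20209; wedge = 87.43902 − 39.87805 = 47.56097.
DWL = ½ × 566.20209 × 47.56097 = 13464.56.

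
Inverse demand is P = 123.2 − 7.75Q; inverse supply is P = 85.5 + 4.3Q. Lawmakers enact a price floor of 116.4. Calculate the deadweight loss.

30.53

Competitive equilibrium: 123.2 − 7.75Q = 85.5 + 4.3Q → Q* = 3.1286, P* = 98.9531.
At the floor P = 116.4, quantity demanded = (123.2 − 116.4)/7.75 = 0.8774.
Sellers' marginal cost at Q' = 0.8774: 85.5 + 4.3·0.8774 = 89.2728.
ΔQ = 3.1286 − 0.8774 = 2.2512; wedge = 116.4 − 89.2728 = 27.1272.
Welfare loss = ½ × 2.2512 × 27.1272 = 30.53.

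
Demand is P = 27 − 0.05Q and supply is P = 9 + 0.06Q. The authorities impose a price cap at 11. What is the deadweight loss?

933.84

Competitive equilibrium: 27 − 0.05Q = 9 + 0.06Q → Q* = 163.6364, P* = 18.8182.
At the ceiling P = 11, quantity supplied = (11 − 9)/0.06 = 33.3333.
Willingness to pay at Q' = 33.3333: 27 − 0.05·33.3333 = 25.3333.
ΔQ = 163.6364 − 33.3333 = 130.3031; wedge = 25.3333 − 11 = 14.3333.
Welfare loss = ½ × 130.3031 × 14.3333 = 933.84.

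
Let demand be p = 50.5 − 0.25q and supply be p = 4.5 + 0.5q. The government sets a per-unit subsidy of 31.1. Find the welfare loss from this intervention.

Competitive equilibrium: 50.5 − 0.25q = 4.5 + 0.5q → q* = 61.3333, p* = 35.1667.
The subsidy lowers effective supply by 31.1: p = 0.5q − 26.6.
New quantity: 50.5 − 0.25q = 0.5q − 26.6 → q' = 102.8.
Overproduction Δq = 102.8 − 61.3333 = 41.4667; wedge = subsidy = 31.1.
DWL = ½ × 41.4667 × 31.1 = 644.81.

644.81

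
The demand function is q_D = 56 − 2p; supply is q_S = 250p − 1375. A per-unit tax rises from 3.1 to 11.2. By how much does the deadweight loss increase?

114.91

In inverse form: demand p = 28 − 0.5q, supply p = 5.5 + 0.004q.
Competitive equilibrium: 28 − 0.5q = 5.5 + 0.004q → q* = 44.6429, p* = 5.6786.
For a per-unit tax t: Δq = t/0.504, so DWL = ½·t·(t/0.504) = t²/1.008.
At t = 3.1: DWL = 9.534. At t = 11.2: DWL = 124.444.
Increase = 124.444 − 9.534 = 114.91.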